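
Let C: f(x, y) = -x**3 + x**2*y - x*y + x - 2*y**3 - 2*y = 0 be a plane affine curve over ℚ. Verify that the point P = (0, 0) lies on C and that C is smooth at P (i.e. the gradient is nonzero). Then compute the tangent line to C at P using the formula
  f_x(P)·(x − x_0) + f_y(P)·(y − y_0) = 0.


Tangent line at P: x - 2*y = 0.

Step 1: f(0, 0) = 0, so P lies on C.
Step 2: partial derivatives
  f_x(x, y) = -3*x**2 + 2*x*y - y + 1, f_y(x, y) = x**2 - x - 6*y**2 - 2.
  f_x(P) = 1, f_y(P) = -2 (gradient nonzero, so P is smooth).
Step 3: tangent line at P: 1·(x − 0) + -2·(y − 0) = 0.
Expanding: x - 2*y = 0.


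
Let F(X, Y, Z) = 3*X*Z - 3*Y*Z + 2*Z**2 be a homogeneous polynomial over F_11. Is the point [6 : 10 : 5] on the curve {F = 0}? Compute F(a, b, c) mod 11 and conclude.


F(6,10,5) ≡ 1 (mod 11); P is NOT on the curve.

Evaluate F(6, 10, 5) term-by-term (mod 11).
  3*X*Z ↦ 3·6·1·5 = 90
  -3*Y*Z ↦ -3·1·10·5 = -150
  2*Z**2 ↦ 2·1·1·25 = 50
Sum: F(6, 10, 5) = (90) + (-150) + (50) = -10.
Reducing mod 11: -10 ≡ 1 (mod 11).
Since F(a, b, c) ≡ 1 ≠ 0 (mod 11), P does NOT lie on the curve.


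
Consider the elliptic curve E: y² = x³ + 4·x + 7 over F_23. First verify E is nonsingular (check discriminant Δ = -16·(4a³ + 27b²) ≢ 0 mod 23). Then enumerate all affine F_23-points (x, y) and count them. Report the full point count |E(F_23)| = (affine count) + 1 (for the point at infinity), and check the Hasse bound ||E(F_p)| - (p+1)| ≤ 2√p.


Affine points = {(1, 9), (1, 14), (2, 0), (3, 0), (4, 8), (4, 15), (9, 6), (9, 17), (10, 9), (10, 14), (11, 5), (11, 18), (12, 9), (12, 14), (13, 5), (13, 18), (14, 1), (14, 22), (16, 2), (16, 21), (18, 0), (22, 5), (22, 18)}; affine count = 23; |E(F_23)| = 24.

Discriminant check: Δ ∝ 4a³ + 27b² = 4·4³ + 27·7² = 4·64 + 27·49 ≡ 15 (mod 23). Nonzero ⇒ E is nonsingular.
For each x ∈ F_23, compute rhs = x³ + 4·x + 7 mod 23, then count y ∈ F_23 with y² ≡ rhs.
  x = 0: rhs = 7, matching y values: none (0 points).
  x = 1: rhs = 12, matching y values: 9, 14 (2 points).
  x = 2: rhs = 0, matching y values: 0 (1 points).
  x = 3: rhs = 0, matching y values: 0 (1 points).
  x = 4: rhs = 18, matching y values: 8, 15 (2 points).
  x = 5: rhs = 14, matching y values: none (0 points).
  x = 6: rhs = 17, matching y values: none (0 points).
  x = 7: rhs = 10, matching y values: none (0 points).
  x = 8: rhs = 22, matching y values: none (0 points).
  x = 9: rhs = 13, matching y values: 6, 17 (2 points).
  x = 10: rhs = 12, matching y values: 9, 14 (2 points).
  x = 11: rhs = 2, matching y values: 5, 18 (2 points).
  x = 12: rhs = 12, matching y values: 9, 14 (2 points).
  x = 13: rhs = 2, matching y values: 5, 18 (2 points).
  x = 14: rhs = 1, matching y values: 1, 22 (2 points).
  x = 15: rhs = 15, matching y values: none (0 points).
  x = 16: rhs = 4, matching y values: 2, 21 (2 points).
  x = 17: rhs = 20, matching y values: none (0 points).
  x = 18: rhs = 0, matching y values: 0 (1 points).
  x = 19: rhs = 19, matching y values: none (0 points).
  x = 20: rhs = 14, matching y values: none (0 points).
  x = 21: rhs = 14, matching y values: none (0 points).
  x = 22: rhs = 2, matching y values: 5, 18 (2 points).
Total affine count: 23.
Full point count |E(F_23)| = 23 + 1 = 24.
Hasse bound: |24 − (23+1)| = |0| = 0 ≤ 2√23 ≈ 9.5917 ✓.


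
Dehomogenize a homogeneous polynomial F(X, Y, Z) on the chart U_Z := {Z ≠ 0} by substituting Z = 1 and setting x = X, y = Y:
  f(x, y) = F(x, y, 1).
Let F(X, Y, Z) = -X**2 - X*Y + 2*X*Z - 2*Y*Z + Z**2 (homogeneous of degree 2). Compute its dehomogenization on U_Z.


f(x, y) = -x**2 - x*y + 2*x - 2*y + 1

On U_Z we set Z = 1. Each monomial c·X^i·Y^j·Z^k in F becomes c·x^i·y^j·1^k = c·x^i·y^j.
Substituting Z = 1: F(X, Y, 1) = -x**2 - x*y + 2*x - 2*y + 1.
Note: deg(f) ≤ deg(F) = 2; strict inequality happens when F is divisible by Z (lost terms).


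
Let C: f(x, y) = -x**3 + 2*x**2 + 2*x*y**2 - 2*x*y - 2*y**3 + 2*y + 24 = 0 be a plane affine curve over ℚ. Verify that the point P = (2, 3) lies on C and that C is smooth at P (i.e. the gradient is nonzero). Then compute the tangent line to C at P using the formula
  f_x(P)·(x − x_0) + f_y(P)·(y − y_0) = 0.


Tangent line at P: 8*x - 32*y + 80 = 0.

Step 1: f(2, 3) = 0, so P lies on C.
Step 2: partial derivatives
  f_x(x, y) = -3*x**2 + 4*x + 2*y**2 - 2*y, f_y(x, y) = 4*x*y - 2*x - 6*y**2 + 2.
  f_x(P) = 8, f_y(P) = -32 (gradient nonzero, so P is smooth).
Step 3: tangent line at P: 8·(x − 2) + -32·(y − 3) = 0.
Expanding: 8*x - 32*y + 80 = 0.


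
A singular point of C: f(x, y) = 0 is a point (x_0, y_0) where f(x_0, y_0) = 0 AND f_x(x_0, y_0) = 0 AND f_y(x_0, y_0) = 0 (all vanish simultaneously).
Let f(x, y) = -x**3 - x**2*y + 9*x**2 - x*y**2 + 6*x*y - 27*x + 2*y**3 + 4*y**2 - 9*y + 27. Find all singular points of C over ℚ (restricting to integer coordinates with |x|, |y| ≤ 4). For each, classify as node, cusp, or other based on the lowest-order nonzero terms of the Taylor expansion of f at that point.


Singular points: {(3, 0)}; classification: cusp.

Compute partial derivatives:
  f_x = -3*x**2 - 2*x*y + 18*x - y**2 + 6*y - 27.
  f_y = -x**2 - 2*x*y + 6*x + 6*y**2 + 8*y - 9.
Scan x_0 ∈ {−4, ..., 4}. For each x_0, f_y(x_0, y) is a polynomial in y; find its integer roots y ∈ {−4, ..., 4}, then test f_x and f at those candidates.
  x = -4: f_y(-4, y) = 6*y**2 + 16*y - 49; no integer root y with |y| ≤ 4.
  x = -3: f_y(-3, y) = 6*y**2 + 14*y - 36; no integer root y with |y| ≤ 4.
  x = -2: f_y(-2, y) = 6*y**2 + 12*y - 25; no integer root y with |y| ≤ 4.
  x = -1: f_y(-1, y) = 6*y**2 + 10*y - 16; vanishes at y ∈ {1}. (-1, 1): f_x = -41 ≠ 0.
  x = 0: f_y(0, y) = 6*y**2 + 8*y - 9; no integer root y with |y| ≤ 4.
  x = 1: f_y(1, y) = 6*y**2 + 6*y - 4; no integer root y with |y| ≤ 4.
  x = 2: f_y(2, y) = 6*y**2 + 4*y - 1; no integer root y with |y| ≤ 4.
  x = 3: f_y(3, y) = 6*y**2 + 2*y; vanishes at y ∈ {0}. (3, 0): f_x = 0, f = 0 — SINGULAR.
  x = 4: f_y(4, y) = 6*y**2 - 1; no integer root y with |y| ≤ 4.
Only singular point on the grid: (3, 0).
Classify: substitute x = 3 + u, y = 0 + v and expand: f = -u**3 - u**2*v - u*v**2 + 2*v**3 + v**2.
No constant or linear terms (consistent with a singular point). Quadratic part: v**2. Cubic part: -u**3 - u**2*v - u*v**2 + 2*v**3.
The quadratic part v**2 is a perfect square, so there is a single (double) tangent line v = 0, i.e. y = 0. Restricting the cubic part to that line (v = 0) leaves -u**3 ≠ 0, so f is not divisible by v and the branch is v² ≈ u**3 to lowest order — this is a cusp.
Classification: cusp.


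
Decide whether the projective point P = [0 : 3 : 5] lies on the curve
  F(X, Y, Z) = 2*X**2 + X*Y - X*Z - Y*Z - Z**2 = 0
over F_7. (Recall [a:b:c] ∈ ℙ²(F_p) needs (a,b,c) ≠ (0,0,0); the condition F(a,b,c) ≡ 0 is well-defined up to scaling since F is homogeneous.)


F(0,3,5) ≡ 2 (mod 7); P is NOT on the curve.

Evaluate F(0, 3, 5) term-by-term (mod 7).
  2*X**2 ↦ 2·0·1·1 = 0
  X*Y ↦ 1·0·3·1 = 0
  -X*Z ↦ -1·0·1·5 = 0
  -Y*Z ↦ -1·1·3·5 = -15
  -Z**2 ↦ -1·1·1·25 = -25
Sum: F(0, 3, 5) = (0) + (0) + (0) + (-15) + (-25) = -40.
Reducing mod 7: -40 ≡ 2 (mod 7).
Since F(a, b, c) ≡ 2 ≠ 0 (mod 7), P does NOT lie on the curve.


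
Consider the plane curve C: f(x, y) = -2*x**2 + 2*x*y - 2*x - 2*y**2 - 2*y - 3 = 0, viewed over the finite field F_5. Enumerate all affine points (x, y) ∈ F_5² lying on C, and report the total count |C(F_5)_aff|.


Affine F_5-points: {(0, 2), (1, 2), (1, 3), (2, 0), (2, 1), (3, 1)}; count = 6.

For each of the 25 pairs (x, y) ∈ F_5², evaluate f(x, y) mod 5. Record the zeros.
  x = 0: [0↦2, 1↦3, 2↦0, 3↦3, 4↦2]  zeros at y ∈ {2}
  x = 1: [0↦3, 1↦1, 2↦0, 3↦0, 4↦1]  zeros at y ∈ {2, 3}
  x = 2: [0↦0, 1↦0, 2↦1, 3↦3, 4↦1]  zeros at y ∈ {0, 1}
  x = 3: [0↦3, 1↦0, 2↦3, 3↦2, 4↦2]  zeros at y ∈ {1}
  x = 4: [0↦2, 1↦1, 2↦1, 3↦2, 4↦4]  zeros at y ∈ ∅
Collecting zeros: affine points = {(0, 2), (1, 2), (1, 3), (2, 0), (2, 1), (3, 1)}.
Total count |C(F_5)_aff| = 6.


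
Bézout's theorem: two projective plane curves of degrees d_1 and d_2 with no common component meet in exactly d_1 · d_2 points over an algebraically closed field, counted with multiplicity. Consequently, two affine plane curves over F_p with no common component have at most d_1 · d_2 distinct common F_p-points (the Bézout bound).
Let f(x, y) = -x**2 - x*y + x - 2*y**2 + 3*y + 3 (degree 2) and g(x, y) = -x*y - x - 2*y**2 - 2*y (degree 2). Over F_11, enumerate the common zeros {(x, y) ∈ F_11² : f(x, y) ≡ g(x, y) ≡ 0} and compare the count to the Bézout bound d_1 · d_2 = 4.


Common zeros: {(7, 2), (9, 1)}; count = 2; Bézout bound = 4.

deg(f) = 2, deg(g) = 2, so Bézout bound = 4.
Scan x ∈ F_11. For each x, list the y ∈ F_11 with f(x, y) ≡ 0 and those with g(x, y) ≡ 0 (mod 11); the common zeros in that column are the intersection.
  x = 0: f ≡ 0 at y ∈ {9}; g ≡ 0 at y ∈ {0, 10}; common: ∅.
  x = 1: f ≡ 0 at y ∈ ∅; g ≡ 0 at y ∈ {5, 10}; common: ∅.
  x = 2: f ≡ 0 at y ∈ {1, 5}; g ≡ 0 at y ∈ {10}; common: ∅.
  x = 3: f ≡ 0 at y ∈ {2, 9}; g ≡ 0 at y ∈ {4, 10}; common: ∅.
  x = 4: f ≡ 0 at y ∈ ∅; g ≡ 0 at y ∈ {9, 10}; common: ∅.
  x = 5: f ≡ 0 at y ∈ {5}; g ≡ 0 at y ∈ {3, 10}; common: ∅.
  x = 6: f ≡ 0 at y ∈ ∅; g ≡ 0 at y ∈ {8, 10}; common: ∅.
  x = 7: f ≡ 0 at y ∈ {2, 7}; g ≡ 0 at y ∈ {2, 10}; common: {2}.
  x = 8: f ≡ 0 at y ∈ ∅; g ≡ 0 at y ∈ {7, 10}; common: ∅.
  x = 9: f ≡ 0 at y ∈ {1, 7}; g ≡ 0 at y ∈ {1, 10}; common: {1}.
  x = 10: f ≡ 0 at y ∈ ∅; g ≡ 0 at y ∈ {6, 10}; common: ∅.
Collecting: common zeros = {(7, 2), (9, 1)}, so the count is 2.
Comparison with the Bézout bound: 2 ≤ 4 = deg(f)·deg(g), as expected for curves with no common component (the affine F_11-count falls short of the bound because intersections may lie at infinity, over extension fields, or carry multiplicity).


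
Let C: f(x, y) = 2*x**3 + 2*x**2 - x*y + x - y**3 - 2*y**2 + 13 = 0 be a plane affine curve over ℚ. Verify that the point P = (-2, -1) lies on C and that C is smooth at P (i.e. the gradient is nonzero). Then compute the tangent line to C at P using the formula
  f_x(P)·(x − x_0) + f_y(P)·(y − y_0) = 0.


Tangent line at P: 18*x + 3*y + 39 = 0.

Step 1: f(-2, -1) = 0, so P lies on C.
Step 2: partial derivatives
  f_x(x, y) = 6*x**2 + 4*x - y + 1, f_y(x, y) = -x - 3*y**2 - 4*y.
  f_x(P) = 18, f_y(P) = 3 (gradient nonzero, so P is smooth).
Step 3: tangent line at P: 18·(x − -2) + 3·(y − -1) = 0.
Expanding: 18*x + 3*y + 39 = 0.


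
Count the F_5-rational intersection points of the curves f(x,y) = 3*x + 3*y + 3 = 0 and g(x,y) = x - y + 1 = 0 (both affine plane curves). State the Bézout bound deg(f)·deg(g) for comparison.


Common zeros: {(4, 0)}; count = 1; Bézout bound = 1.

deg(f) = 1, deg(g) = 1, so Bézout bound = 1.
Scan x ∈ F_5. For each x, list the y ∈ F_5 with f(x, y) ≡ 0 and those with g(x, y) ≡ 0 (mod 5); the common zeros in that column are the intersection.
  x = 0: f ≡ 0 at y ∈ {4}; g ≡ 0 at y ∈ {1}; common: ∅.
  x = 1: f ≡ 0 at y ∈ {3}; g ≡ 0 at y ∈ {2}; common: ∅.
  x = 2: f ≡ 0 at y ∈ {2}; g ≡ 0 at y ∈ {3}; common: ∅.
  x = 3: f ≡ 0 at y ∈ {1}; g ≡ 0 at y ∈ {4}; common: ∅.
  x = 4: f ≡ 0 at y ∈ {0}; g ≡ 0 at y ∈ {0}; common: {0}.
Collecting: common zeros = {(4, 0)}, so the count is 1.
Comparison with the Bézout bound: 1 ≤ 1 = deg(f)·deg(g), as expected for curves with no common component (the bound is attained).


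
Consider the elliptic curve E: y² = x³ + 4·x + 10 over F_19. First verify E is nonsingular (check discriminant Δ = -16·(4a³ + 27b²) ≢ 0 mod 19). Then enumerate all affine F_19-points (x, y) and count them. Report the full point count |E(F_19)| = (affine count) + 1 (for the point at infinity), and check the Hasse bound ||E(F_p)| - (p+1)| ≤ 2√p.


Affine points = {(2, 8), (2, 11), (3, 7), (3, 12), (7, 1), (7, 18), (10, 9), (10, 10), (11, 6), (11, 13), (12, 0), (13, 6), (13, 13), (14, 6), (14, 13), (15, 5), (15, 14), (16, 3), (16, 16), (18, 9), (18, 10)}; affine count = 21; |E(F_19)| = 22.

Discriminant check: Δ ∝ 4a³ + 27b² = 4·4³ + 27·10² = 4·64 + 27·100 ≡ 11 (mod 19). Nonzero ⇒ E is nonsingular.
For each x ∈ F_19, compute rhs = x³ + 4·x + 10 mod 19, then count y ∈ F_19 with y² ≡ rhs.
  x = 0: rhs = 10, matching y values: none (0 points).
  x = 1: rhs = 15, matching y values: none (0 points).
  x = 2: rhs = 7, matching y values: 8, 11 (2 points).
  x = 3: rhs = 11, matching y values: 7, 12 (2 points).
  x = 4: rhs = 14, matching y values: none (0 points).
  x = 5: rhs = 3, matching y values: none (0 points).
  x = 6: rhs = 3, matching y values: none (0 points).
  x = 7: rhs = 1, matching y values: 1, 18 (2 points).
  x = 8: rhs = 3, matching y values: none (0 points).
  x = 9: rhs = 15, matching y values: none (0 points).
  x = 10: rhs = 5, matching y values: 9, 10 (2 points).
  x = 11: rhs = 17, matching y values: 6, 13 (2 points).
  x = 12: rhs = 0, matching y values: 0 (1 points).
  x = 13: rhs = 17, matching y values: 6, 13 (2 points).
  x = 14: rhs = 17, matching y values: 6, 13 (2 points).
  x = 15: rhs = 6, matching y values: 5, 14 (2 points).
  x = 16: rhs = 9, matching y values: 3, 16 (2 points).
  x = 17: rhs = 13, matching y values: none (0 points).
  x = 18: rhs = 5, matching y values: 9, 10 (2 points).
Total affine count: 21.
Full point count |E(F_19)| = 21 + 1 = 22.
Hasse bound: |22 − (19+1)| = |2| = 2 ≤ 2√19 ≈ 8.7178 ✓.


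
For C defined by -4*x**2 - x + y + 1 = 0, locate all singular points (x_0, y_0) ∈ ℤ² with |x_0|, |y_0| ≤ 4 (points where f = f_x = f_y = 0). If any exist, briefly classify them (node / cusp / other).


No singular points in the scanned grid; C is smooth there.

Compute partial derivatives:
  f_x = -8*x - 1.
  f_y = 1.
f_y = 1 is a nonzero constant, so f_y never vanishes: no point (x, y) can satisfy f = f_x = f_y = 0. In particular no (x, y) ∈ {−4, ..., 4}² is singular; the curve is smooth.


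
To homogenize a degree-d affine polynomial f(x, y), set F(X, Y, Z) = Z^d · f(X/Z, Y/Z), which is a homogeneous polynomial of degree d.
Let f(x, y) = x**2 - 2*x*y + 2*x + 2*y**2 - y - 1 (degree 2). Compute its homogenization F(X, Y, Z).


F(X, Y, Z) = X**2 - 2*X*Y + 2*X*Z + 2*Y**2 - Y*Z - Z**2

deg(f) = 2.
Substitute x = X/Z, y = Y/Z into f, then multiply by Z^2.
  monomial 1·x^2·y^0 ↦ 1·X^2·Y^0·Z^0.
  monomial -2·x^1·y^1 ↦ -2·X^1·Y^1·Z^0.
  monomial 2·x^1·y^0 ↦ 2·X^1·Y^0·Z^1.
  monomial 2·x^0·y^2 ↦ 2·X^0·Y^2·Z^0.
  monomial -1·x^0·y^1 ↦ -1·X^0·Y^1·Z^1.
  monomial -1·x^0·y^0 ↦ -1·X^0·Y^0·Z^2.
Collecting: F(X, Y, Z) = X**2 - 2*X*Y + 2*X*Z + 2*Y**2 - Y*Z - Z**2.


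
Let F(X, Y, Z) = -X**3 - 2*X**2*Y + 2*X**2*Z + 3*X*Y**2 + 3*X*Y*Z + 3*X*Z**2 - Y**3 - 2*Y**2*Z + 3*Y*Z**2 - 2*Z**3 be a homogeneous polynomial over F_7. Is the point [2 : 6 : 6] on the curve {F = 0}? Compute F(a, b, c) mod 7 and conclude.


F(2,6,6) ≡ 5 (mod 7); P is NOT on the curve.

Evaluate F(2, 6, 6) term-by-term (mod 7).
  -X**3 ↦ -1·8·1·1 = -8
  -2*X**2*Y ↦ -2·4·6·1 = -48
  2*X**2*Z ↦ 2·4·1·6 = 48
  3*X*Y**2 ↦ 3·2·36·1 = 216
  3*X*Y*Z ↦ 3·2·6·6 = 216
  3*X*Z**2 ↦ 3·2·1·36 = 216
  -Y**3 ↦ -1·1·216·1 = -216
  -2*Y**2*Z ↦ -2·1·36·6 = -432
  3*Y*Z**2 ↦ 3·1·6·36 = 648
  -2*Z**3 ↦ -2·1·1·216 = -432
Sum: F(2, 6, 6) = (-8) + (-48) + (48) + (216) + (216) + (216) + (-216) + (-432) + (648) + (-432) = 208.
Reducing mod 7: 208 ≡ 5 (mod 7).
Since F(a, b, c) ≡ 5 ≠ 0 (mod 7), P does NOT lie on the curve.


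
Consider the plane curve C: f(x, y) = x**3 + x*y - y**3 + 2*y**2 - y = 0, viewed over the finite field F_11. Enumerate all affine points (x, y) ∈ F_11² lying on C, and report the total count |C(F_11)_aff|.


Affine F_11-points: {(0, 0), (0, 1), (1, 6), (2, 9), (3, 8), (4, 4), (7, 3)}; count = 7.

For each of the 121 pairs (x, y) ∈ F_11², evaluate f(x, y) mod 11. Record the zeros.
  x = 0: [0↦0, 1↦0, 2↦9, 3↦10, 4↦8, 5↦8, 6↦4, 7↦1, 8↦4, 9↦7, 10↦4]  zeros at y ∈ {0, 1}
  x = 1: [0↦1, 1↦2, 2↦1, 3↦3, 4↦2, 5↦3, 6↦0, 7↦9, 8↦2, 9↦6, 10↦4]  zeros at y ∈ {6}
  x = 2: [0↦8, 1↦10, 2↦10, 3↦2, 4↦2, 5↦4, 6↦2, 7↦1, 8↦6, 9↦0, 10↦10]  zeros at y ∈ {9}
  x = 3: [0↦5, 1↦8, 2↦9, 3↦2, 4↦3, 5↦6, 6↦5, 7↦5, 8↦0, 9↦6, 10↦6]  zeros at y ∈ {8}
  x = 4: [0↦9, 1↦2, 2↦4, 3↦9, 4↦0, 5↦4, 6↦4, 7↦5, 8↦1, 9↦8, 10↦9]  zeros at y ∈ {4}
  x = 5: [0↦4, 1↦9, 2↦1, 3↦7, 4↦10, 5↦4, 6↦5, 7↦7, 8↦4, 9↦1, 10↦3]  zeros at y ∈ ∅
  x = 6: [0↦7, 1↦2, 2↦6, 3↦2, 4↦6, 5↦1, 6↦3, 7↦6, 8↦4, 9↦2, 10↦5]  zeros at y ∈ ∅
  x = 7: [0↦2, 1↦9, 2↦3, 3↦0, 4↦5, 5↦1, 6↦4, 7↦8, 8↦7, 9↦6, 10↦10]  zeros at y ∈ {3}
  x = 8: [0↦6, 1↦3, 2↦9, 3↦7, 4↦2, 5↦10, 6↦3, 7↦8, 8↦8, 9↦8, 10↦2]  zeros at y ∈ ∅
  x = 9: [0↦3, 1↦1, 2↦8, 3↦7, 4↦3, 5↦1, 6↦6, 7↦1, 8↦2, 9↦3, 10↦9]  zeros at y ∈ ∅
  x = 10: [0↦10, 1↦9, 2↦6, 3↦6, 4↦3, 5↦2, 6↦8, 7↦4, 8↦6, 9↦8, 10↦4]  zeros at y ∈ ∅
Collecting zeros: affine points = {(0, 0), (0, 1), (1, 6), (2, 9), (3, 8), (4, 4), (7, 3)}.
Total count |C(F_11)_aff| = 7.


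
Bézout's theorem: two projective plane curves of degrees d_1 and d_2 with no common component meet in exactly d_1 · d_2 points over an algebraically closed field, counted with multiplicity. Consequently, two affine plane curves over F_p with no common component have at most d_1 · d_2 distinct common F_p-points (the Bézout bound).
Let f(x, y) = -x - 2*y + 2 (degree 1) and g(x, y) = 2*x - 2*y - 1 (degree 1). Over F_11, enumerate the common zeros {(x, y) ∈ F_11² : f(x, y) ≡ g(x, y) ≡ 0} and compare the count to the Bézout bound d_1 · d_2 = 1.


Common zeros: {(1, 6)}; count = 1; Bézout bound = 1.

deg(f) = 1, deg(g) = 1, so Bézout bound = 1.
Scan x ∈ F_11. For each x, list the y ∈ F_11 with f(x, y) ≡ 0 and those with g(x, y) ≡ 0 (mod 11); the common zeros in that column are the intersection.
  x = 0: f ≡ 0 at y ∈ {1}; g ≡ 0 at y ∈ {5}; common: ∅.
  x = 1: f ≡ 0 at y ∈ {6}; g ≡ 0 at y ∈ {6}; common: {6}.
  x = 2: f ≡ 0 at y ∈ {0}; g ≡ 0 at y ∈ {7}; common: ∅.
  x = 3: f ≡ 0 at y ∈ {5}; g ≡ 0 at y ∈ {8}; common: ∅.
  x = 4: f ≡ 0 at y ∈ {10}; g ≡ 0 at y ∈ {9}; common: ∅.
  x = 5: f ≡ 0 at y ∈ {4}; g ≡ 0 at y ∈ {10}; common: ∅.
  x = 6: f ≡ 0 at y ∈ {9}; g ≡ 0 at y ∈ {0}; common: ∅.
  x = 7: f ≡ 0 at y ∈ {3}; g ≡ 0 at y ∈ {1}; common: ∅.
  x = 8: f ≡ 0 at y ∈ {8}; g ≡ 0 at y ∈ {2}; common: ∅.
  x = 9: f ≡ 0 at y ∈ {2}; g ≡ 0 at y ∈ {3}; common: ∅.
  x = 10: f ≡ 0 at y ∈ {7}; g ≡ 0 at y ∈ {4}; common: ∅.
Collecting: common zeros = {(1, 6)}, so the count is 1.
Comparison with the Bézout bound: 1 ≤ 1 = deg(f)·deg(g), as expected for curves with no common component (the bound is attained).


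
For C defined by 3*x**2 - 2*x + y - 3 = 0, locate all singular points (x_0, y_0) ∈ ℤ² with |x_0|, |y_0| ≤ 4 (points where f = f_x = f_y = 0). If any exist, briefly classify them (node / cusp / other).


No singular points in the scanned grid; C is smooth there.

Compute partial derivatives:
  f_x = 6*x - 2.
  f_y = 1.
f_y = 1 is a nonzero constant, so f_y never vanishes: no point (x, y) can satisfy f = f_x = f_y = 0. In particular no (x, y) ∈ {−4, ..., 4}² is singular; the curve is smooth.


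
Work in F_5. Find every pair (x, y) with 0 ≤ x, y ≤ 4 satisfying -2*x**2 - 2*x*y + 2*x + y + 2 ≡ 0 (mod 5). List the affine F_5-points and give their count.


Affine F_5-points: {(0, 3), (1, 2), (2, 1), (3, 0), (3, 1), (3, 2), (3, 3), (3, 4), (4, 4)}; count = 9.

For each of the 25 pairs (x, y) ∈ F_5², evaluate f(x, y) mod 5. Record the zeros.
  x = 0: [0↦2, 1↦3, 2↦4, 3↦0, 4↦1]  zeros at y ∈ {3}
  x = 1: [0↦2, 1↦1, 2↦0, 3↦4, 4↦3]  zeros at y ∈ {2}
  x = 2: [0↦3, 1↦0, 2↦2, 3↦4, 4↦1]  zeros at y ∈ {1}
  x = 3: [0↦0, 1↦0, 2↦0, 3↦0, 4↦0]  zeros at y ∈ {0, 1, 2, 3, 4}
  x = 4: [0↦3, 1↦1, 2↦4, 3↦2, 4↦0]  zeros at y ∈ {4}
Collecting zeros: affine points = {(0, 3), (1, 2), (2, 1), (3, 0), (3, 1), (3, 2), (3, 3), (3, 4), (4, 4)}.
Total count |C(F_5)_aff| = 9.


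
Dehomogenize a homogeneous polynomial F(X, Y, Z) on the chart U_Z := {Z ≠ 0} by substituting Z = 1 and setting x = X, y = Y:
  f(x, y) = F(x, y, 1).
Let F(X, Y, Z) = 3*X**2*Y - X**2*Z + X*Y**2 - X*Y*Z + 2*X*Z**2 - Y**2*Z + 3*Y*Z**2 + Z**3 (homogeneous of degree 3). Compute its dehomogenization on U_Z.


f(x, y) = 3*x**2*y - x**2 + x*y**2 - x*y + 2*x - y**2 + 3*y + 1

On U_Z we set Z = 1. Each monomial c·X^i·Y^j·Z^k in F becomes c·x^i·y^j·1^k = c·x^i·y^j.
Substituting Z = 1: F(X, Y, 1) = 3*x**2*y - x**2 + x*y**2 - x*y + 2*x - y**2 + 3*y + 1.
Note: deg(f) ≤ deg(F) = 3; strict inequality happens when F is divisible by Z (lost terms).


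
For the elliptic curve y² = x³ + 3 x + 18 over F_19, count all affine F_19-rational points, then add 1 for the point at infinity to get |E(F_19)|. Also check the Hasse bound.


Affine points = {(3, 4), (3, 15), (5, 5), (5, 14), (6, 9), (6, 10), (14, 7), (14, 12), (16, 1), (16, 18), (17, 2), (17, 17)}; affine count = 12; |E(F_19)| = 13.

Discriminant check: Δ ∝ 4a³ + 27b² = 4·3³ + 27·18² = 4·27 + 27·324 ≡ 2 (mod 19). Nonzero ⇒ E is nonsingular.
For each x ∈ F_19, compute rhs = x³ + 3·x + 18 mod 19, then count y ∈ F_19 with y² ≡ rhs.
  x = 0: rhs = 18, matching y values: none (0 points).
  x = 1: rhs = 3, matching y values: none (0 points).
  x = 2: rhs = 13, matching y values: none (0 points).
  x = 3: rhs = 16, matching y values: 4, 15 (2 points).
  x = 4: rhs = 18, matching y values: none (0 points).
  x = 5: rhs = 6, matching y values: 5, 14 (2 points).
  x = 6: rhs = 5, matching y values: 9, 10 (2 points).
  x = 7: rhs = 2, matching y values: none (0 points).
  x = 8: rhs = 3, matching y values: none (0 points).
  x = 9: rhs = 14, matching y values: none (0 points).
  x = 10: rhs = 3, matching y values: none (0 points).
  x = 11: rhs = 14, matching y values: none (0 points).
  x = 12: rhs = 15, matching y values: none (0 points).
  x = 13: rhs = 12, matching y values: none (0 points).
  x = 14: rhs = 11, matching y values: 7, 12 (2 points).
  x = 15: rhs = 18, matching y values: none (0 points).
  x = 16: rhs = 1, matching y values: 1, 18 (2 points).
  x = 17: rhs = 4, matching y values: 2, 17 (2 points).
  x = 18: rhs = 14, matching y values: none (0 points).
Total affine count: 12.
Full point count |E(F_19)| = 12 + 1 = 13.
Hasse bound: |13 − (19+1)| = |-7| = 7 ≤ 2√19 ≈ 8.7178 ✓.


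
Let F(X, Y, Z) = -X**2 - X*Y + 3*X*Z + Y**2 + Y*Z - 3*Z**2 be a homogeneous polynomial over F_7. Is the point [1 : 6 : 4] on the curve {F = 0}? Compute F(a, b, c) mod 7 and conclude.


F(1,6,4) ≡ 3 (mod 7); P is NOT on the curve.

Evaluate F(1, 6, 4) term-by-term (mod 7).
  -X**2 ↦ -1·1·1·1 = -1
  -X*Y ↦ -1·1·6·1 = -6
  3*X*Z ↦ 3·1·1·4 = 12
  Y**2 ↦ 1·1·36·1 = 36
  Y*Z ↦ 1·1·6·4 = 24
  -3*Z**2 ↦ -3·1·1·16 = -48
Sum: F(1, 6, 4) = (-1) + (-6) + (12) + (36) + (24) + (-48) = 17.
Reducing mod 7: 17 ≡ 3 (mod 7).
Since F(a, b, c) ≡ 3 ≠ 0 (mod 7), P does NOT lie on the curve.


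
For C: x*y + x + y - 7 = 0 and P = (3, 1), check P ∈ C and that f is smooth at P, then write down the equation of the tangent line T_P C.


Tangent line at P: 2*x + 4*y - 10 = 0.

Step 1: f(3, 1) = 0, so P lies on C.
Step 2: partial derivatives
  f_x(x, y) = y + 1, f_y(x, y) = x + 1.
  f_x(P) = 2, f_y(P) = 4 (gradient nonzero, so P is smooth).
Step 3: tangent line at P: 2·(x − 3) + 4·(y − 1) = 0.
Expanding: 2*x + 4*y - 10 = 0.


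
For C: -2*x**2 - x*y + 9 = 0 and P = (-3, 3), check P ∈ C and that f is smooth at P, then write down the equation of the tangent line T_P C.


Tangent line at P: 9*x + 3*y + 18 = 0.

Step 1: f(-3, 3) = 0, so P lies on C.
Step 2: partial derivatives
  f_x(x, y) = -4*x - y, f_y(x, y) = -x.
  f_x(P) = 9, f_y(P) = 3 (gradient nonzero, so P is smooth).
Step 3: tangent line at P: 9·(x − -3) + 3·(y − 3) = 0.
Expanding: 9*x + 3*y + 18 = 0.


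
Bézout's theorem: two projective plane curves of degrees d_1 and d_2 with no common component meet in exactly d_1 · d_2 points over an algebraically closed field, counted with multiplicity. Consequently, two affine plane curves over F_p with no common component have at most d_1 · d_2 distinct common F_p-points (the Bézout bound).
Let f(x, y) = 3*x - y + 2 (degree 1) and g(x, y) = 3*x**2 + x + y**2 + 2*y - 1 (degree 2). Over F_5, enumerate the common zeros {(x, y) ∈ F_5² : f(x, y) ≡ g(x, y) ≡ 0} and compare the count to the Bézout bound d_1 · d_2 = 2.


Common zeros: {(4, 4)}; count = 1; Bézout bound = 2.

deg(f) = 1, deg(g) = 2, so Bézout bound = 2.
Scan x ∈ F_5. For each x, list the y ∈ F_5 with f(x, y) ≡ 0 and those with g(x, y) ≡ 0 (mod 5); the common zeros in that column are the intersection.
  x = 0: f ≡ 0 at y ∈ {2}; g ≡ 0 at y ∈ ∅; common: ∅.
  x = 1: f ≡ 0 at y ∈ {0}; g ≡ 0 at y ∈ ∅; common: ∅.
  x = 2: f ≡ 0 at y ∈ {3}; g ≡ 0 at y ∈ ∅; common: ∅.
  x = 3: f ≡ 0 at y ∈ {1}; g ≡ 0 at y ∈ ∅; common: ∅.
  x = 4: f ≡ 0 at y ∈ {4}; g ≡ 0 at y ∈ {4}; common: {4}.
Collecting: common zeros = {(4, 4)}, so the count is 1.
Comparison with the Bézout bound: 1 ≤ 2 = deg(f)·deg(g), as expected for curves with no common component (the affine F_5-count falls short of the bound because intersections may lie at infinity, over extension fields, or carry multiplicity).


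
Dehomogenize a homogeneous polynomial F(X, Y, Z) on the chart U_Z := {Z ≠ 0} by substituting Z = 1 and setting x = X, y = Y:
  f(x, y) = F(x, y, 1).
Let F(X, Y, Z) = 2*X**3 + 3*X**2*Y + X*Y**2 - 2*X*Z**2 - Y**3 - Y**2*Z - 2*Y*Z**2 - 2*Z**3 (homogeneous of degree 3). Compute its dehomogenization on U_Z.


f(x, y) = 2*x**3 + 3*x**2*y + x*y**2 - 2*x - y**3 - y**2 - 2*y - 2

On U_Z we set Z = 1. Each monomial c·X^i·Y^j·Z^k in F becomes c·x^i·y^j·1^k = c·x^i·y^j.
Substituting Z = 1: F(X, Y, 1) = 2*x**3 + 3*x**2*y + x*y**2 - 2*x - y**3 - y**2 - 2*y - 2.
Note: deg(f) ≤ deg(F) = 3; strict inequality happens when F is divisible by Z (lost terms).


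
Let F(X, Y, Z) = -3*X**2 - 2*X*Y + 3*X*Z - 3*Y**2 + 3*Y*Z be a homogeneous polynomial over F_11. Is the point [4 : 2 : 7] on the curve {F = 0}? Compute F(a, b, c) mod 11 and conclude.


F(4,2,7) ≡ 6 (mod 11); P is NOT on the curve.

Evaluate F(4, 2, 7) term-by-term (mod 11).
  -3*X**2 ↦ -3·16·1·1 = -48
  -2*X*Y ↦ -2·4·2·1 = -16
  3*X*Z ↦ 3·4·1·7 = 84
  -3*Y**2 ↦ -3·1·4·1 = -12
  3*Y*Z ↦ 3·1·2·7 = 42
Sum: F(4, 2, 7) = (-48) + (-16) + (84) + (-12) + (42) = 50.
Reducing mod 11: 50 ≡ 6 (mod 11).
Since F(a, b, c) ≡ 6 ≠ 0 (mod 11), P does NOT lie on the curve.


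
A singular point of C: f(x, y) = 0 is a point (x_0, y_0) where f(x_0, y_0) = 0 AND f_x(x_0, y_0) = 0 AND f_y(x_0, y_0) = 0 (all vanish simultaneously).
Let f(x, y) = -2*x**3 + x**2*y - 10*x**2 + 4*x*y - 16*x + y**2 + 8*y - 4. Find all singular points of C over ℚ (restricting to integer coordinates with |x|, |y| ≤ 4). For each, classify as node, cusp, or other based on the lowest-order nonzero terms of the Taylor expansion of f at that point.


Singular points: {(-2, -2)}; classification: cusp.

Compute partial derivatives:
  f_x = -6*x**2 + 2*x*y - 20*x + 4*y - 16.
  f_y = x**2 + 4*x + 2*y + 8.
Scan x_0 ∈ {−4, ..., 4}. For each x_0, f_y(x_0, y) is a polynomial in y; find its integer roots y ∈ {−4, ..., 4}, then test f_x and f at those candidates.
  x = -4: f_y(-4, y) = 2*y + 8; vanishes at y ∈ {-4}. (-4, -4): f_x = -16 ≠ 0.
  x = -3: f_y(-3, y) = 2*y + 5; no integer root y with |y| ≤ 4.
  x = -2: f_y(-2, y) = 2*y + 4; vanishes at y ∈ {-2}. (-2, -2): f_x = 0, f = 0 — SINGULAR.
  x = -1: f_y(-1, y) = 2*y + 5; no integer root y with |y| ≤ 4.
  x = 0: f_y(0, y) = 2*y + 8; vanishes at y ∈ {-4}. (0, -4): f_x = -32 ≠ 0.
  x = 1: f_y(1, y) = 2*y + 13; no integer root y with |y| ≤ 4.
  x = 2: f_y(2, y) = 2*y + 20; no integer root y with |y| ≤ 4.
  x = 3: f_y(3, y) = 2*y + 29; no integer root y with |y| ≤ 4.
  x = 4: f_y(4, y) = 2*y + 40; no integer root y with |y| ≤ 4.
Only singular point on the grid: (-2, -2).
Classify: substitute x = -2 + u, y = -2 + v and expand: f = -2*u**3 + u**2*v + v**2.
No constant or linear terms (consistent with a singular point). Quadratic part: v**2. Cubic part: -2*u**3 + u**2*v.
The quadratic part v**2 is a perfect square, so there is a single (double) tangent line v = 0, i.e. y = -2. Restricting the cubic part to that line (v = 0) leaves -2*u**3 ≠ 0, so f is not divisible by v and the branch is v² ≈ 2*u**3 to lowest order — this is a cusp.
Classification: cusp.


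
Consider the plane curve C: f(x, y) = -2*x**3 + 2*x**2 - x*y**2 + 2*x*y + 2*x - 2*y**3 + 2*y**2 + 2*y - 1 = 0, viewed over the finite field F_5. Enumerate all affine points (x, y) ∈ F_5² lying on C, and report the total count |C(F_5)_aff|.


Affine F_5-points: {(0, 2), (1, 4), (2, 0), (3, 2), (3, 3)}; count = 5.

For each of the 25 pairs (x, y) ∈ F_5², evaluate f(x, y) mod 5. Record the zeros.
  x = 0: [0↦4, 1↦1, 2↦0, 3↦4, 4↦1]  zeros at y ∈ {2}
  x = 1: [0↦1, 1↦4, 2↦2, 3↦3, 4↦0]  zeros at y ∈ {4}
  x = 2: [0↦0, 1↦4, 2↦1, 3↦4, 4↦1]  zeros at y ∈ {0}
  x = 3: [0↦4, 1↦4, 2↦0, 3↦0, 4↦2]  zeros at y ∈ {2, 3}
  x = 4: [0↦1, 1↦2, 2↦2, 3↦4, 4↦1]  zeros at y ∈ ∅
Collecting zeros: affine points = {(0, 2), (1, 4), (2, 0), (3, 2), (3, 3)}.
Total count |C(F_5)_aff| = 5.


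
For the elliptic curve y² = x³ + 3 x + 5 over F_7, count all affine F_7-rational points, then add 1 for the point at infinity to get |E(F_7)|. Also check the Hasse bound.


Affine points = {(1, 3), (1, 4), (4, 2), (4, 5), (6, 1), (6, 6)}; affine count = 6; |E(F_7)| = 7.

Discriminant check: Δ ∝ 4a³ + 27b² = 4·3³ + 27·5² = 4·27 + 27·25 ≡ 6 (mod 7). Nonzero ⇒ E is nonsingular.
For each x ∈ F_7, compute rhs = x³ + 3·x + 5 mod 7, then count y ∈ F_7 with y² ≡ rhs.
  x = 0: rhs = 5, matching y values: none (0 points).
  x = 1: rhs = 2, matching y values: 3, 4 (2 points).
  x = 2: rhs = 5, matching y values: none (0 points).
  x = 3: rhs = 6, matching y values: none (0 points).
  x = 4: rhs = 4, matching y values: 2, 5 (2 points).
  x = 5: rhs = 5, matching y values: none (0 points).
  x = 6: rhs = 1, matching y values: 1, 6 (2 points).
Total affine count: 6.
Full point count |E(F_7)| = 6 + 1 = 7.
Hasse bound: |7 − (7+1)| = |-1| = 1 ≤ 2√7 ≈ 5.2915 ✓.


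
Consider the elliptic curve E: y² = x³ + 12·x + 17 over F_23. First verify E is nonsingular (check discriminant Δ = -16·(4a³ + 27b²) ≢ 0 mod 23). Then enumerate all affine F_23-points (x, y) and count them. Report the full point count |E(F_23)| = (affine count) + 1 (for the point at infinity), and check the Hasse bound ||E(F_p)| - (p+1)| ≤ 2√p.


Affine points = {(2, 7), (2, 16), (5, 8), (5, 15), (6, 11), (6, 12), (8, 2), (8, 21), (9, 7), (9, 16), (11, 10), (11, 13), (12, 7), (12, 16), (13, 1), (13, 22), (14, 10), (14, 13), (16, 2), (16, 21), (18, 4), (18, 19), (20, 0), (21, 10), (21, 13), (22, 2), (22, 21)}; affine count = 27; |E(F_23)| = 28.

Discriminant check: Δ ∝ 4a³ + 27b² = 4·12³ + 27·17² = 4·1728 + 27·289 ≡ 18 (mod 23). Nonzero ⇒ E is nonsingular.
For each x ∈ F_23, compute rhs = x³ + 12·x + 17 mod 23, then count y ∈ F_23 with y² ≡ rhs.
  x = 0: rhs = 17, matching y values: none (0 points).
  x = 1: rhs = 7, matching y values: none (0 points).
  x = 2: rhs = 3, matching y values: 7, 16 (2 points).
  x = 3: rhs = 11, matching y values: none (0 points).
  x = 4: rhs = 14, matching y values: none (0 points).
  x = 5: rhs = 18, matching y values: 8, 15 (2 points).
  x = 6: rhs = 6, matching y values: 11, 12 (2 points).
  x = 7: rhs = 7, matching y values: none (0 points).
  x = 8: rhs = 4, matching y values: 2, 21 (2 points).
  x = 9: rhs = 3, matching y values: 7, 16 (2 points).
  x = 10: rhs = 10, matching y values: none (0 points).
  x = 11: rhs = 8, matching y values: 10, 13 (2 points).
  x = 12: rhs = 3, matching y values: 7, 16 (2 points).
  x = 13: rhs = 1, matching y values: 1, 22 (2 points).
  x = 14: rhs = 8, matching y values: 10, 13 (2 points).
  x = 15: rhs = 7, matching y values: none (0 points).
  x = 16: rhs = 4, matching y values: 2, 21 (2 points).
  x = 17: rhs = 5, matching y values: none (0 points).
  x = 18: rhs = 16, matching y values: 4, 19 (2 points).
  x = 19: rhs = 20, matching y values: none (0 points).
  x = 20: rhs = 0, matching y values: 0 (1 points).
  x = 21: rhs = 8, matching y values: 10, 13 (2 points).
  x = 22: rhs = 4, matching y values: 2, 21 (2 points).
Total affine count: 27.
Full point count |E(F_23)| = 27 + 1 = 28.
Hasse bound: |28 − (23+1)| = |4| = 4 ≤ 2√23 ≈ 9.5917 ✓.


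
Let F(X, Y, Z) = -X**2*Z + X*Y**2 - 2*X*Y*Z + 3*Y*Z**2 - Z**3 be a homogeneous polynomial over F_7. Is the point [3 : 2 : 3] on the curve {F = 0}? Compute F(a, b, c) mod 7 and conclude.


F(3,2,3) ≡ 4 (mod 7); P is NOT on the curve.

Evaluate F(3, 2, 3) term-by-term (mod 7).
  -X**2*Z ↦ -1·9·1·3 = -27
  X*Y**2 ↦ 1·3·4·1 = 12
  -2*X*Y*Z ↦ -2·3·2·3 = -36
  3*Y*Z**2 ↦ 3·1·2·9 = 54
  -Z**3 ↦ -1·1·1·27 = -27
Sum: F(3, 2, 3) = (-27) + (12) + (-36) + (54) + (-27) = -24.
Reducing mod 7: -24 ≡ 4 (mod 7).
Since F(a, b, c) ≡ 4 ≠ 0 (mod 7), P does NOT lie on the curve.


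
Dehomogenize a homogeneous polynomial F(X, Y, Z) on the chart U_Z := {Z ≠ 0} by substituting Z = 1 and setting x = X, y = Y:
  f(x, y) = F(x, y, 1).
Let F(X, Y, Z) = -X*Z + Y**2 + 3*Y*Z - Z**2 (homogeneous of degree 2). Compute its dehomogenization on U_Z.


f(x, y) = -x + y**2 + 3*y - 1

On U_Z we set Z = 1. Each monomial c·X^i·Y^j·Z^k in F becomes c·x^i·y^j·1^k = c·x^i·y^j.
Substituting Z = 1: F(X, Y, 1) = -x + y**2 + 3*y - 1.
Note: deg(f) ≤ deg(F) = 2; strict inequality happens when F is divisible by Z (lost terms).


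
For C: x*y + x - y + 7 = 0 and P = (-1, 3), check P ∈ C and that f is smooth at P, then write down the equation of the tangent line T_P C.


Tangent line at P: 4*x - 2*y + 10 = 0.

Step 1: f(-1, 3) = 0, so P lies on C.
Step 2: partial derivatives
  f_x(x, y) = y + 1, f_y(x, y) = x - 1.
  f_x(P) = 4, f_y(P) = -2 (gradient nonzero, so P is smooth).
Step 3: tangent line at P: 4·(x − -1) + -2·(y − 3) = 0.
Expanding: 4*x - 2*y + 10 = 0.


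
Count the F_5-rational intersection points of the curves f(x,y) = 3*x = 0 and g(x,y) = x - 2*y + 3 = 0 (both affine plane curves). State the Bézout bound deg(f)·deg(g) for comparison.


Common zeros: {(0, 4)}; count = 1; Bézout bound = 1.

deg(f) = 1, deg(g) = 1, so Bézout bound = 1.
Scan x ∈ F_5. For each x, list the y ∈ F_5 with f(x, y) ≡ 0 and those with g(x, y) ≡ 0 (mod 5); the common zeros in that column are the intersection.
  x = 0: f ≡ 0 at y ∈ {0, 1, 2, 3, 4}; g ≡ 0 at y ∈ {4}; common: {4}.
  x = 1: f ≡ 0 at y ∈ ∅; g ≡ 0 at y ∈ {2}; common: ∅.
  x = 2: f ≡ 0 at y ∈ ∅; g ≡ 0 at y ∈ {0}; common: ∅.
  x = 3: f ≡ 0 at y ∈ ∅; g ≡ 0 at y ∈ {3}; common: ∅.
  x = 4: f ≡ 0 at y ∈ ∅; g ≡ 0 at y ∈ {1}; common: ∅.
Collecting: common zeros = {(0, 4)}, so the count is 1.
Comparison with the Bézout bound: 1 ≤ 1 = deg(f)·deg(g), as expected for curves with no common component (the bound is attained).


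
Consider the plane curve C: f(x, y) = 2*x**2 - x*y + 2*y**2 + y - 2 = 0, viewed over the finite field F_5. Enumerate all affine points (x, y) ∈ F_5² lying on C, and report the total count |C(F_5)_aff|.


Affine F_5-points: {(1, 0), (3, 2), (3, 4), (4, 0), (4, 4)}; count = 5.

For each of the 25 pairs (x, y) ∈ F_5², evaluate f(x, y) mod 5. Record the zeros.
  x = 0: [0↦3, 1↦1, 2↦3, 3↦4, 4↦4]  zeros at y ∈ ∅
  x = 1: [0↦0, 1↦2, 2↦3, 3↦3, 4↦2]  zeros at y ∈ {0}
  x = 2: [0↦1, 1↦2, 2↦2, 3↦1, 4↦4]  zeros at y ∈ ∅
  x = 3: [0↦1, 1↦1, 2↦0, 3↦3, 4↦0]  zeros at y ∈ {2, 4}
  x = 4: [0↦0, 1↦4, 2↦2, 3↦4, 4↦0]  zeros at y ∈ {0, 4}
Collecting zeros: affine points = {(1, 0), (3, 2), (3, 4), (4, 0), (4, 4)}.
Total count |C(F_5)_aff| = 5.


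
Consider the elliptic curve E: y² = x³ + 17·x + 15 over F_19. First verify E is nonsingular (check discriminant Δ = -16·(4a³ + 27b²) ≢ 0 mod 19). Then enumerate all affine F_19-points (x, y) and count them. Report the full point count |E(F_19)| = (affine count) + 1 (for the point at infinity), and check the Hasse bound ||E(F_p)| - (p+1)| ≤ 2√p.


Affine points = {(2, 0), (3, 6), (3, 13), (5, 4), (5, 15), (8, 6), (8, 13), (9, 2), (9, 17), (10, 8), (10, 11), (12, 3), (12, 16), (13, 1), (13, 18), (15, 4), (15, 15), (17, 7), (17, 12), (18, 4), (18, 15)}; affine count = 21; |E(F_19)| = 22.

Discriminant check: Δ ∝ 4a³ + 27b² = 4·17³ + 27·15² = 4·4913 + 27·225 ≡ 1 (mod 19). Nonzero ⇒ E is nonsingular.
For each x ∈ F_19, compute rhs = x³ + 17·x + 15 mod 19, then count y ∈ F_19 with y² ≡ rhs.
  x = 0: rhs = 15, matching y values: none (0 points).
  x = 1: rhs = 14, matching y values: none (0 points).
  x = 2: rhs = 0, matching y values: 0 (1 points).
  x = 3: rhs = 17, matching y values: 6, 13 (2 points).
  x = 4: rhs = 14, matching y values: none (0 points).
  x = 5: rhs = 16, matching y values: 4, 15 (2 points).
  x = 6: rhs = 10, matching y values: none (0 points).
  x = 7: rhs = 2, matching y values: none (0 points).
  x = 8: rhs = 17, matching y values: 6, 13 (2 points).
  x = 9: rhs = 4, matching y values: 2, 17 (2 points).
  x = 10: rhs = 7, matching y values: 8, 11 (2 points).
  x = 11: rhs = 13, matching y values: none (0 points).
  x = 12: rhs = 9, matching y values: 3, 16 (2 points).
  x = 13: rhs = 1, matching y values: 1, 18 (2 points).
  x = 14: rhs = 14, matching y values: none (0 points).
  x = 15: rhs = 16, matching y values: 4, 15 (2 points).
  x = 16: rhs = 13, matching y values: none (0 points).
  x = 17: rhs = 11, matching y values: 7, 12 (2 points).
  x = 18: rhs = 16, matching y values: 4, 15 (2 points).
Total affine count: 21.
Full point count |E(F_19)| = 21 + 1 = 22.
Hasse bound: |22 − (19+1)| = |2| = 2 ≤ 2√19 ≈ 8.7178 ✓.


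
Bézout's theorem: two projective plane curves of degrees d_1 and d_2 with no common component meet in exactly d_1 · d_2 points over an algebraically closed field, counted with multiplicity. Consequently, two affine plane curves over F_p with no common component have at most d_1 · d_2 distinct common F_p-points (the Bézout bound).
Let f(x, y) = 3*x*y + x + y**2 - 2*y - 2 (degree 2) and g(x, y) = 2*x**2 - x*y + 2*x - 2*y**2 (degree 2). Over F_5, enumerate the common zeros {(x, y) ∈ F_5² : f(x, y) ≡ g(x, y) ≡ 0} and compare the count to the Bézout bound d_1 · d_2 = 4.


Common zeros: {(3, 4)}; count = 1; Bézout bound = 4.

deg(f) = 2, deg(g) = 2, so Bézout bound = 4.
Scan x ∈ F_5. For each x, list the y ∈ F_5 with f(x, y) ≡ 0 and those with g(x, y) ≡ 0 (mod 5); the common zeros in that column are the intersection.
  x = 0: f ≡ 0 at y ∈ ∅; g ≡ 0 at y ∈ {0}; common: ∅.
  x = 1: f ≡ 0 at y ∈ {2}; g ≡ 0 at y ∈ ∅; common: ∅.
  x = 2: f ≡ 0 at y ∈ {0, 1}; g ≡ 0 at y ∈ {2}; common: ∅.
  x = 3: f ≡ 0 at y ∈ {4}; g ≡ 0 at y ∈ {2, 4}; common: {4}.
  x = 4: f ≡ 0 at y ∈ ∅; g ≡ 0 at y ∈ {0, 3}; common: ∅.
Collecting: common zeros = {(3, 4)}, so the count is 1.
Comparison with the Bézout bound: 1 ≤ 4 = deg(f)·deg(g), as expected for curves with no common component (the affine F_5-count falls short of the bound because intersections may lie at infinity, over extension fields, or carry multiplicity).


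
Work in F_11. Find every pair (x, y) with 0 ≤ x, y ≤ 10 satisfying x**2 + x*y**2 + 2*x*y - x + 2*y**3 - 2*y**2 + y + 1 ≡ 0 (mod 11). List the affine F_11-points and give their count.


Affine F_11-points: {(0, 2), (1, 3), (2, 8), (3, 6), (4, 2), (4, 4), (5, 6), (5, 10), (6, 4), (7, 3), (7, 8), (8, 10)}; count = 12.

For each of the 121 pairs (x, y) ∈ F_11², evaluate f(x, y) mod 11. Record the zeros.
  x = 0: [0↦1, 1↦2, 2↦0, 3↦7, 4↦2, 5↦8, 6↦4, 7↦2, 8↦3, 9↦8, 10↦7]  zeros at y ∈ {2}
  x = 1: [0↦1, 1↦5, 2↦8, 3↦0, 4↦4, 5↦10, 6↦8, 7↦10, 8↦6, 9↦8, 10↦6]  zeros at y ∈ {3}
  x = 2: [0↦3, 1↦10, 2↦7, 3↦6, 4↦8, 5↦3, 6↦3, 7↦9, 8↦0, 9↦10, 10↦7]  zeros at y ∈ {8}
  x = 3: [0↦7, 1↦6, 2↦8, 3↦3, 4↦3, 5↦9, 6↦0, 7↦10, 8↦7, 9↦3, 10↦10]  zeros at y ∈ {6}
  x = 4: [0↦2, 1↦4, 2↦0, 3↦2, 4↦0, 5↦6, 6↦10, 7↦2, 8↦5, 9↦9, 10↦4]  zeros at y ∈ {2, 4}
  x = 5: [0↦10, 1↦4, 2↦5, 3↦3, 4↦10, 5↦5, 6↦0, 7↦7, 8↦5, 9↦6, 10↦0]  zeros at y ∈ {6, 10}
  x = 6: [0↦9, 1↦6, 2↦1, 3↦6, 4↦0, 5↦6, 6↦3, 7↦3, 8↦7, 9↦5, 10↦9]  zeros at y ∈ {4}
  x = 7: [0↦10, 1↦10, 2↦10, 3↦0, 4↦3, 5↦9, 6↦8, 7↦1, 8↦0, 9↦6, 10↦9]  zeros at y ∈ {3, 8}
  x = 8: [0↦2, 1↦5, 2↦10, 3↦7, 4↦8, 5↦3, 6↦4, 7↦1, 8↦6, 9↦9, 10↦0]  zeros at y ∈ {10}
  x = 9: [0↦7, 1↦2, 2↦1, 3↦5, 4↦4, 5↦10, 6↦2, 7↦3, 8↦3, 9↦3, 10↦4]  zeros at y ∈ ∅
  x = 10: [0↦3, 1↦1, 2↦5, 3↦5, 4↦2, 5↦8, 6↦2, 7↦7, 8↦2, 9↦10, 10↦10]  zeros at y ∈ ∅
Collecting zeros: affine points = {(0, 2), (1, 3), (2, 8), (3, 6), (4, 2), (4, 4), (5, 6), (5, 10), (6, 4), (7, 3), (7, 8), (8, 10)}.
Total count |C(F_11)_aff| = 12.
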